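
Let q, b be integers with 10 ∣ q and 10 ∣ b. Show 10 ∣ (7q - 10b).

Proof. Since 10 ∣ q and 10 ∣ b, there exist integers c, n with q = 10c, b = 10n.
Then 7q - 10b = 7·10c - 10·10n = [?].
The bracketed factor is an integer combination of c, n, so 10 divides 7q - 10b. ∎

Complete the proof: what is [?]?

10(7c - 10n)

Each term has a factor of 10: 7·10c - 10·10n = 10·(7c - 10n).
Since 7c - 10n is an integer, 10 ∣ (7q - 10b).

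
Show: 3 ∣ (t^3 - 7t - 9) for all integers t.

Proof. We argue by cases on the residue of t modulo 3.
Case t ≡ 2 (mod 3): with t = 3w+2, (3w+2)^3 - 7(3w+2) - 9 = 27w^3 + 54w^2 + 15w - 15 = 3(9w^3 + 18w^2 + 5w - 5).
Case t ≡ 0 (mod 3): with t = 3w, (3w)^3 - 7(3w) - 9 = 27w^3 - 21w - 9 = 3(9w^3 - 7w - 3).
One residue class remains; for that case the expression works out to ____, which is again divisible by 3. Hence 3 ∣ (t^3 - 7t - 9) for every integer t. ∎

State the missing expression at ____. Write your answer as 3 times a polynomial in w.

Only t ≡ 1 (mod 3) is unaccounted for. Put t = 3w+1:
(3w+1)^3 - 7(3w+1) - 9 expands to 27w^3 + 27w^2 - 12w - 15,
and factoring out 3 leaves 3(9w^3 + 9w^2 - 4w - 5).

3(9w^3 + 9w^2 - 4w - 5)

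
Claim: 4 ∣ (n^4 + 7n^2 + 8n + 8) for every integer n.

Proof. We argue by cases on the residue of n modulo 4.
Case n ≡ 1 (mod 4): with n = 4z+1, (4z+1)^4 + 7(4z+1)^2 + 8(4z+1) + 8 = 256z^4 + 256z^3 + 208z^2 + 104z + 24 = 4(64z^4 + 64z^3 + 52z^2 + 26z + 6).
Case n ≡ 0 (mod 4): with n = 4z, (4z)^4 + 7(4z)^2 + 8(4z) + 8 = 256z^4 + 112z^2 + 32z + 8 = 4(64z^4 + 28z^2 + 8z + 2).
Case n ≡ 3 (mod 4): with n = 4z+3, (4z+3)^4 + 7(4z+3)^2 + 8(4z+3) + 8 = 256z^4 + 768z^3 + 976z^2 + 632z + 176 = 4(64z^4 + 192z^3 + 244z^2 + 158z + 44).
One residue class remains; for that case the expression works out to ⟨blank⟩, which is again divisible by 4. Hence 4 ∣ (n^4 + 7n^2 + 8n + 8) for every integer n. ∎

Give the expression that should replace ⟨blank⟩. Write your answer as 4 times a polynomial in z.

4(64z^4 + 128z^3 + 124z^2 + 68z + 17)

Only n ≡ 2 (mod 4) is unaccounted for. Put n = 4z+2:
(4z+2)^4 + 7(4z+2)^2 + 8(4z+2) + 8 expands to 256z^4 + 512z^3 + 496z^2 + 272z + 68,
and factoring out 4 leaves 4(64z^4 + 128z^3 + 124z^2 + 68z + 17).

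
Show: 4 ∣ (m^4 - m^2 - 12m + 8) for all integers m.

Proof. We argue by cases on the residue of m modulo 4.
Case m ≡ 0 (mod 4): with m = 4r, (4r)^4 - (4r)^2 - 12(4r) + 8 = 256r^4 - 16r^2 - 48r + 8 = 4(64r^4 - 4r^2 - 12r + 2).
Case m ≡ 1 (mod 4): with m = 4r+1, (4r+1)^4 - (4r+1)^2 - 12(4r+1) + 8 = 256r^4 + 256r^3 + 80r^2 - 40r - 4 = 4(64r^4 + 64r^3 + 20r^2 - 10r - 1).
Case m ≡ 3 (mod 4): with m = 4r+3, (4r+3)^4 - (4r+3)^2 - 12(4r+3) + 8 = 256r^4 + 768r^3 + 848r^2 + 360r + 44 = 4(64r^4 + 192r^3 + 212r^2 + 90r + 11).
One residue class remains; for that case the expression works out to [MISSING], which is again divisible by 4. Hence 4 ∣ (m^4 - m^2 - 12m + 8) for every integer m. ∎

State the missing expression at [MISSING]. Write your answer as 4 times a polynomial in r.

Only m ≡ 2 (mod 4) is unaccounted for. Put m = 4r+2:
(4r+2)^4 - (4r+2)^2 - 12(4r+2) + 8 expands to 256r^4 + 512r^3 + 368r^2 + 64r - 4,
and factoring out 4 leaves 4(64r^4 + 128r^3 + 92r^2 + 16r - 1).

4(64r^4 + 128r^3 + 92r^2 + 16r - 1)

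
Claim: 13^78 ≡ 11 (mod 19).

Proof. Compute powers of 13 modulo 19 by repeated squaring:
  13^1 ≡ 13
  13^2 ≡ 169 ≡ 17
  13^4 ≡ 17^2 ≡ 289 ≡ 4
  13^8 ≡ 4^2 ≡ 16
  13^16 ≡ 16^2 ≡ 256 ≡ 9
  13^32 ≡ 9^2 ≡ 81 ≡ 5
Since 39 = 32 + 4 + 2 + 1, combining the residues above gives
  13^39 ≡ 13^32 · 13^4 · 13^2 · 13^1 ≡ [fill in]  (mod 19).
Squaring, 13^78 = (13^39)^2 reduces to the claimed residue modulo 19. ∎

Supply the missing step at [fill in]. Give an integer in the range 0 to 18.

12

Multiply the listed residues: 5 · 4 · 17 · 13 = 20 → 340 → 4420.
Reducing modulo 19: 4420 = 232·19 + 12, so 13^39 ≡ 12.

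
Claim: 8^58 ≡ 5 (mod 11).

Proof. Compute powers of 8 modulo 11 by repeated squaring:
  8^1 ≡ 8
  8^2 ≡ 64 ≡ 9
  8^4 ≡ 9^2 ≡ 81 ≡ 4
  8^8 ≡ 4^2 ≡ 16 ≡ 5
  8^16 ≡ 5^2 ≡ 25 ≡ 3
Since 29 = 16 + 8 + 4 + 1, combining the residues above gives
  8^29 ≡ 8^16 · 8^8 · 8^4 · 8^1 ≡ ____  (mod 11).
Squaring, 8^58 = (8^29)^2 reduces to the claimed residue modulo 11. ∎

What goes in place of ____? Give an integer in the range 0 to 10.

Multiply the listed residues: 3 · 5 · 4 · 8 = 15 → 60 → 480.
Reducing modulo 11: 480 = 43·11 + 7, so 8^29 ≡ 7.

7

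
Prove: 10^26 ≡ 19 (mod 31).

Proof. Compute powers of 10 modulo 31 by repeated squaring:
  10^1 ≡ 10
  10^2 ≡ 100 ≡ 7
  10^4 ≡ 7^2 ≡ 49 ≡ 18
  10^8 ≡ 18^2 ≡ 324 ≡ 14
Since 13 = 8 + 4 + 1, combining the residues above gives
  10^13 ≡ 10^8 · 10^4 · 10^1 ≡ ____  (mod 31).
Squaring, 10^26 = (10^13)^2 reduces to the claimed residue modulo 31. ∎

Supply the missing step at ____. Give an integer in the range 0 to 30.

10^8 · 10^4 · 10^1 ≡ 14 · 18 · 10 = 2520.
2520 mod 31 = 9, so 10^13 ≡ 9 (mod 31).

9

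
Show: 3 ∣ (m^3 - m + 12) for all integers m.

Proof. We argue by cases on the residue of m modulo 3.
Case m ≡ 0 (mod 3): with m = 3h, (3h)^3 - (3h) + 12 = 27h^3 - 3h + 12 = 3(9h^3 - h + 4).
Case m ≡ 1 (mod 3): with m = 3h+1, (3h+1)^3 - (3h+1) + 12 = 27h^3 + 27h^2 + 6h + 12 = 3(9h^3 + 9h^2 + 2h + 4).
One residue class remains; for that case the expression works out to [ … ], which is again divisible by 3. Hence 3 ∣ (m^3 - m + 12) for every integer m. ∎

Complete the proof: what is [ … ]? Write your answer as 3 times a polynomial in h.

3(9h^3 + 18h^2 + 11h + 6)

Only m ≡ 2 (mod 3) is unaccounted for. Put m = 3h+2:
(3h+2)^3 - (3h+2) + 12 expands to 27h^3 + 54h^2 + 33h + 18,
and factoring out 3 leaves 3(9h^3 + 18h^2 + 11h + 6).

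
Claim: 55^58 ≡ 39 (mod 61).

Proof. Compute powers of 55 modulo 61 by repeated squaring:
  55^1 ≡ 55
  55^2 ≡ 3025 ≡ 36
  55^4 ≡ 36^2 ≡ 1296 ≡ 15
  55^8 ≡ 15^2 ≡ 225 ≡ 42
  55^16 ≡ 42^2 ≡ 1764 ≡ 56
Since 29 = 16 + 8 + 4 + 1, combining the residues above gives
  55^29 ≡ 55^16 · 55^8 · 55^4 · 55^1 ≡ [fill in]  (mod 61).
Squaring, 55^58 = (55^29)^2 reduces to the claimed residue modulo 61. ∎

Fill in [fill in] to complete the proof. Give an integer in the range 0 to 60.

51

55^16 · 55^8 · 55^4 · 55^1 ≡ 56 · 42 · 15 · 55 = 1940400.
1940400 mod 61 = 51, so 55^29 ≡ 51 (mod 61).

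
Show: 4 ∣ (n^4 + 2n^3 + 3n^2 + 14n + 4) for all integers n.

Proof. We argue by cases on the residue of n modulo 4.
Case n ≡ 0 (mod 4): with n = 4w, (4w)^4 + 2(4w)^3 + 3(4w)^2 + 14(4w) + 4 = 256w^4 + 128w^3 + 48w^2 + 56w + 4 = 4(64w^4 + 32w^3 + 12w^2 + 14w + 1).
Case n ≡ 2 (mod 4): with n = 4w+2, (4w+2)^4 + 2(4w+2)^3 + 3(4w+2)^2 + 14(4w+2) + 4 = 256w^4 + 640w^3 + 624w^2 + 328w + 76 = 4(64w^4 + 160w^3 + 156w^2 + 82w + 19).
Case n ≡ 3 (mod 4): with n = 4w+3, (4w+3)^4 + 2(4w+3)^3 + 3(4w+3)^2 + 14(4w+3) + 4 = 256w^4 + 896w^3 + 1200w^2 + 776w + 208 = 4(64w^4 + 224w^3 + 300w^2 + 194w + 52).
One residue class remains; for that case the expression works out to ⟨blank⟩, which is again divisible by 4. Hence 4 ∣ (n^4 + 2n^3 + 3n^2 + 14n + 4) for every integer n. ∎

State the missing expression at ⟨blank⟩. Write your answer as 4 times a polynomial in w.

The residues treated are {0, 2, 3}, so the missing case is n ≡ 1 (mod 4); write n = 4w+1.
Then (4w+1)^4 + 2(4w+1)^3 + 3(4w+1)^2 + 14(4w+1) + 4 = 256w^4 + 384w^3 + 240w^2 + 120w + 24 = 4(64w^4 + 96w^3 + 60w^2 + 30w + 6).

4(64w^4 + 96w^3 + 60w^2 + 30w + 6)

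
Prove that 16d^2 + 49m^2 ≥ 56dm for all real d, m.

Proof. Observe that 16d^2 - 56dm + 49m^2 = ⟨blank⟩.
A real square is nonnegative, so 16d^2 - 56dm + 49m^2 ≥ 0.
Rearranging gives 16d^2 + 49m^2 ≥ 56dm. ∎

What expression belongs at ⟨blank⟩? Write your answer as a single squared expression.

The leading and trailing coefficients are 4^2 and 7^2, and 56 = 2·4·7, so the trinomial is (4d - 7m)^2.
Hence 16d^2 - 56dm + 49m^2 ≥ 0.

(4d - 7m)^2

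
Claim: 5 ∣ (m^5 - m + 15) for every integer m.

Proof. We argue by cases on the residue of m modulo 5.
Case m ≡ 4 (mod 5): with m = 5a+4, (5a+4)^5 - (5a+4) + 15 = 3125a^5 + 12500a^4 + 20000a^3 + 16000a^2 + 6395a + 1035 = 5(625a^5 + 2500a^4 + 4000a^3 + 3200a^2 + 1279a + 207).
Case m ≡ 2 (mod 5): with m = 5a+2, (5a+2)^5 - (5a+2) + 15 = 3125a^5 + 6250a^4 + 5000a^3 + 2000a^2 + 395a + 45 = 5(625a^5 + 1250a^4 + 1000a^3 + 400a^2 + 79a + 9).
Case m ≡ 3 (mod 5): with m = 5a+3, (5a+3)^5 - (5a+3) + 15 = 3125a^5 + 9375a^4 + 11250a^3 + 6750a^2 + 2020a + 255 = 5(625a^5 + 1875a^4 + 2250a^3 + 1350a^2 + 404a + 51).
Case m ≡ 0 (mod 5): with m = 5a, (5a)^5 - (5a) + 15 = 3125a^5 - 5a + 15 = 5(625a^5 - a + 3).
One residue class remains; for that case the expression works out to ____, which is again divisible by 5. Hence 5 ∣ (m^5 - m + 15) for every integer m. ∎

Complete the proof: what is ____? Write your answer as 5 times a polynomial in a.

The residues treated are {4, 2, 3, 0}, so the missing case is m ≡ 1 (mod 5); write m = 5a+1.
Then (5a+1)^5 - (5a+1) + 15 = 3125a^5 + 3125a^4 + 1250a^3 + 250a^2 + 20a + 15 = 5(625a^5 + 625a^4 + 250a^3 + 50a^2 + 4a + 3).

5(625a^5 + 625a^4 + 250a^3 + 50a^2 + 4a + 3)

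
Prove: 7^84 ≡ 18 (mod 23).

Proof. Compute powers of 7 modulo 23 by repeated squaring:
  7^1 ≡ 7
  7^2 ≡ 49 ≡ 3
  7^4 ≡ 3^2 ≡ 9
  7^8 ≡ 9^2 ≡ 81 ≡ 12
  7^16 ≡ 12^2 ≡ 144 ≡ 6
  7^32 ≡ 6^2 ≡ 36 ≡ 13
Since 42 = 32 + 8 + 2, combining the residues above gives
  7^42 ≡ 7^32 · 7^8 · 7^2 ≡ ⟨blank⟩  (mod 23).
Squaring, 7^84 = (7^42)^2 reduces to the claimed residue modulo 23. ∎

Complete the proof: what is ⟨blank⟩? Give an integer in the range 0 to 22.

8

Multiply the listed residues: 13 · 12 · 3 = 156 → 468.
Reducing modulo 23: 468 = 20·23 + 8, so 7^42 ≡ 8.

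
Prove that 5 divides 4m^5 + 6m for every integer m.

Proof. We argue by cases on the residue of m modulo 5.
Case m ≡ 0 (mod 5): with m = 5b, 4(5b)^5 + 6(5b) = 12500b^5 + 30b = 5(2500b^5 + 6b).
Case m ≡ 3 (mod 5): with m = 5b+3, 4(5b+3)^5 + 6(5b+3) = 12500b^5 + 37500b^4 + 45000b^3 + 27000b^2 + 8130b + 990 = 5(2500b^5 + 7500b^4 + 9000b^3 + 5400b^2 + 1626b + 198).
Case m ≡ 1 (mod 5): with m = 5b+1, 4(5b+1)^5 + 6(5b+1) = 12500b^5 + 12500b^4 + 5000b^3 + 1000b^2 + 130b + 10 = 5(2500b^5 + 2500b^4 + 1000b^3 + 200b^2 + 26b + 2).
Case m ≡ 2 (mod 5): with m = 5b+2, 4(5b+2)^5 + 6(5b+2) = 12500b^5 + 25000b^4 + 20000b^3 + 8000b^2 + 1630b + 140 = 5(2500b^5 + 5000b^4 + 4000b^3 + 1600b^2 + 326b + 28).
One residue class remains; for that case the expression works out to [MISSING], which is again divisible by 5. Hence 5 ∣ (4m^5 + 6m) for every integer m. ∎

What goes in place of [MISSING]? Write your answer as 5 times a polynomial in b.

The residues treated are {0, 3, 1, 2}, so the missing case is m ≡ 4 (mod 5); write m = 5b+4.
Then 4(5b+4)^5 + 6(5b+4) = 12500b^5 + 50000b^4 + 80000b^3 + 64000b^2 + 25630b + 4120 = 5(2500b^5 + 10000b^4 + 16000b^3 + 12800b^2 + 5126b + 824).

5(2500b^5 + 10000b^4 + 16000b^3 + 12800b^2 + 5126b + 824)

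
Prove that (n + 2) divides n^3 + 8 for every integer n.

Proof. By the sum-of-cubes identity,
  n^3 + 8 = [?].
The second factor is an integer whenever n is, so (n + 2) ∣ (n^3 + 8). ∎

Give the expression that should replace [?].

Polynomial division of n^3 + 8 by n + 2 leaves remainder 0 and quotient n^2 - 2n + 4.
Hence n^3 + 8 = (n + 2)(n^2 - 2n + 4).

(n + 2)(n^2 - 2n + 4)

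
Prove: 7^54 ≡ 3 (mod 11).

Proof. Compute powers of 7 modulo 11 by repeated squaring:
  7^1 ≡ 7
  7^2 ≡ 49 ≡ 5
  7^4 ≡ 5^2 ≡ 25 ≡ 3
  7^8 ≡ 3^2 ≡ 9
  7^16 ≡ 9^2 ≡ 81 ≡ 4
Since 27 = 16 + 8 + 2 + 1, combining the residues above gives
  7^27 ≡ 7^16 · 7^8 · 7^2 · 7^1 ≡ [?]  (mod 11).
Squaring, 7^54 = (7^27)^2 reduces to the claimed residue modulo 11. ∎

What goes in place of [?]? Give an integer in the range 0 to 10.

Multiply the listed residues: 4 · 9 · 5 · 7 = 36 → 180 → 1260.
Reducing modulo 11: 1260 = 114·11 + 6, so 7^27 ≡ 6.

6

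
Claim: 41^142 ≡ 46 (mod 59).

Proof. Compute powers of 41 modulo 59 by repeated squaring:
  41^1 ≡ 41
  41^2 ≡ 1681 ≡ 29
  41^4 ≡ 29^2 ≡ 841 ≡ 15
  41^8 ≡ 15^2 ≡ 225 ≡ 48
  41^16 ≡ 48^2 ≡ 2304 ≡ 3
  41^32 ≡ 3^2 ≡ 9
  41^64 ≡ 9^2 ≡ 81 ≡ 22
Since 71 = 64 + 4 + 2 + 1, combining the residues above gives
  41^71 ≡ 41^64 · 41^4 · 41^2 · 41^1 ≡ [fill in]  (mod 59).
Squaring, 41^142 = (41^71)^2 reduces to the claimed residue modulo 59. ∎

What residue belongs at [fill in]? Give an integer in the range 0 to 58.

Multiply the listed residues: 22 · 15 · 29 · 41 = 330 → 9570 → 392370.
Reducing modulo 59: 392370 = 6650·59 + 20, so 41^71 ≡ 20.

20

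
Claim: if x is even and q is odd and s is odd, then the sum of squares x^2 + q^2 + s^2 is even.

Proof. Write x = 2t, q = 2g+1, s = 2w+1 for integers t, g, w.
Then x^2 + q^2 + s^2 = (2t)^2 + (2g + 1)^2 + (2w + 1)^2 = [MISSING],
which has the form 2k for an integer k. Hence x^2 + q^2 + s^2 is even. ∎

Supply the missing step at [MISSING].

(2t)^2 + (2g + 1)^2 + (2w + 1)^2 = 4g^2 + 4g + 4t^2 + 4w^2 + 4w + 2
= 2(2g^2 + 2g + 2t^2 + 2w^2 + 2w + 1).
Since 2g^2 + 2g + 2t^2 + 2w^2 + 2w + 1 is an integer, the sum of squares is of the form 2k for an integer k.

2(2g^2 + 2g + 2t^2 + 2w^2 + 2w + 1)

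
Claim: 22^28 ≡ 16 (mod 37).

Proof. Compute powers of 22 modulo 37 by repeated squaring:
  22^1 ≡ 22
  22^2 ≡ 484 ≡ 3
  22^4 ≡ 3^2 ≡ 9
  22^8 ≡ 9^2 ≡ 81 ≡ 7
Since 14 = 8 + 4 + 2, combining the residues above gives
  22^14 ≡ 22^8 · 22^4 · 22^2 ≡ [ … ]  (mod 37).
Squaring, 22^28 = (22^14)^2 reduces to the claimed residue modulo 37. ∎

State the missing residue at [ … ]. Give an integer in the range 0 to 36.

4

Multiply the listed residues: 7 · 9 · 3 = 63 → 189.
Reducing modulo 37: 189 = 5·37 + 4, so 22^14 ≡ 4.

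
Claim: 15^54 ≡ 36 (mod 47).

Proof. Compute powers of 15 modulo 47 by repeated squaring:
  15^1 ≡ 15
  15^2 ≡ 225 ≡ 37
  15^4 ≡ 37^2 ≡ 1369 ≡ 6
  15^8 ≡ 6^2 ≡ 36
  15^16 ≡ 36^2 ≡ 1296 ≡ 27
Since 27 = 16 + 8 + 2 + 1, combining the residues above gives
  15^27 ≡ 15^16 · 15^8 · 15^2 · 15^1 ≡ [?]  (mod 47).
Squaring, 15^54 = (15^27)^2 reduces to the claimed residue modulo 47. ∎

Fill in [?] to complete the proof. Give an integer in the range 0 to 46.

Multiply the listed residues: 27 · 36 · 37 · 15 = 972 → 35964 → 539460.
Reducing modulo 47: 539460 = 11477·47 + 41, so 15^27 ≡ 41.

41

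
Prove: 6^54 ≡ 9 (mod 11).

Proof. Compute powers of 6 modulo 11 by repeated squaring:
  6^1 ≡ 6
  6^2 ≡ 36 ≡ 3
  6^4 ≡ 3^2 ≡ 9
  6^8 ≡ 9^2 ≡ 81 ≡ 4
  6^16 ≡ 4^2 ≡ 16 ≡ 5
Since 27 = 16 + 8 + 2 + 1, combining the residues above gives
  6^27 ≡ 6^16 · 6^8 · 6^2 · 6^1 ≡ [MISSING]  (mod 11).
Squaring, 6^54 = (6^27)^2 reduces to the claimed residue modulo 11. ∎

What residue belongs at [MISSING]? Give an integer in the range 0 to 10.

6^16 · 6^8 · 6^2 · 6^1 ≡ 5 · 4 · 3 · 6 = 360.
360 mod 11 = 8, so 6^27 ≡ 8 (mod 11).

8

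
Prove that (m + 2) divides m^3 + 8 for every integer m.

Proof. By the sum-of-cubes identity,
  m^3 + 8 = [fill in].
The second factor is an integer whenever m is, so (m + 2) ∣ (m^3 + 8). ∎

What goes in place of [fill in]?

(m + 2)(m^2 - 2m + 4)

a^3 + b^3 = (a + b)(a^2 - ab + b^2). With a = m, b = 2:
m^3 + 8 = (m + 2)(m^2 - 2m + 4).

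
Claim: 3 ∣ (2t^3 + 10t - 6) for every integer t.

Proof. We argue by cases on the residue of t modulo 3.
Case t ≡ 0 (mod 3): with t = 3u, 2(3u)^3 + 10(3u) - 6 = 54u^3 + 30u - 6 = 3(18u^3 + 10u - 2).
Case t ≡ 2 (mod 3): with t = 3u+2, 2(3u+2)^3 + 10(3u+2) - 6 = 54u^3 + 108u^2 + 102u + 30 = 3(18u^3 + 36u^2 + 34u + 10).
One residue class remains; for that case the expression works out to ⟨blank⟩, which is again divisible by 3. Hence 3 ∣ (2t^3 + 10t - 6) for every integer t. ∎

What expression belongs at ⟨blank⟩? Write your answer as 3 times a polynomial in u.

3(18u^3 + 18u^2 + 16u + 2)

Only t ≡ 1 (mod 3) is unaccounted for. Put t = 3u+1:
2(3u+1)^3 + 10(3u+1) - 6 expands to 54u^3 + 54u^2 + 48u + 6,
and factoring out 3 leaves 3(18u^3 + 18u^2 + 16u + 2).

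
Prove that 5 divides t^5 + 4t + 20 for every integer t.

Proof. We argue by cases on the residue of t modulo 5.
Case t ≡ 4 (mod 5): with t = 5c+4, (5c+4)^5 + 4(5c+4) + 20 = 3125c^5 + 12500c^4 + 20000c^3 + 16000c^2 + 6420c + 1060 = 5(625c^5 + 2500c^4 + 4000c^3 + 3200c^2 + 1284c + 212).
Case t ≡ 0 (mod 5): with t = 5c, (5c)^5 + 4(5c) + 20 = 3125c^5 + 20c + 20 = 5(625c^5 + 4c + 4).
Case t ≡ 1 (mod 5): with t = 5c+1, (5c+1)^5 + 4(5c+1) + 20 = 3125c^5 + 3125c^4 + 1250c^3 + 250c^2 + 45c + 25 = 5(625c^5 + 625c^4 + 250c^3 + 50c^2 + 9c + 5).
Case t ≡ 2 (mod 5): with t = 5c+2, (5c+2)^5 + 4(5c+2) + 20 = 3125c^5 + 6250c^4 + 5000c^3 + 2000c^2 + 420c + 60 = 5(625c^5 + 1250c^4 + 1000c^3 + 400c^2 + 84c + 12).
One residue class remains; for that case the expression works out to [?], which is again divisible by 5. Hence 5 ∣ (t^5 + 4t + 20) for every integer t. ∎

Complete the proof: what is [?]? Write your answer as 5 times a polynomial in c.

The residues treated are {4, 0, 1, 2}, so the missing case is t ≡ 3 (mod 5); write t = 5c+3.
Then (5c+3)^5 + 4(5c+3) + 20 = 3125c^5 + 9375c^4 + 11250c^3 + 6750c^2 + 2045c + 275 = 5(625c^5 + 1875c^4 + 2250c^3 + 1350c^2 + 409c + 55).

5(625c^5 + 1875c^4 + 2250c^3 + 1350c^2 + 409c + 55)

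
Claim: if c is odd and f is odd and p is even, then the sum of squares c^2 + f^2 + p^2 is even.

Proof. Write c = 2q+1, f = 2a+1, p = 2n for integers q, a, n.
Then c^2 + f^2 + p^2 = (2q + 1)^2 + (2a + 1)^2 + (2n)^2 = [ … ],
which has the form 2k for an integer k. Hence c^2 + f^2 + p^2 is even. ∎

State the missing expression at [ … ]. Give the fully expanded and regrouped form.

2(2a^2 + 2a + 2n^2 + 2q^2 + 2q + 1)

Expanding: (2q + 1)^2 + (2a + 1)^2 + (2n)^2 = 4a^2 + 4a + 4n^2 + 4q^2 + 4q + 2.
Every term is even; pulling out the factor of 2 gives 2(2a^2 + 2a + 2n^2 + 2q^2 + 2q + 1).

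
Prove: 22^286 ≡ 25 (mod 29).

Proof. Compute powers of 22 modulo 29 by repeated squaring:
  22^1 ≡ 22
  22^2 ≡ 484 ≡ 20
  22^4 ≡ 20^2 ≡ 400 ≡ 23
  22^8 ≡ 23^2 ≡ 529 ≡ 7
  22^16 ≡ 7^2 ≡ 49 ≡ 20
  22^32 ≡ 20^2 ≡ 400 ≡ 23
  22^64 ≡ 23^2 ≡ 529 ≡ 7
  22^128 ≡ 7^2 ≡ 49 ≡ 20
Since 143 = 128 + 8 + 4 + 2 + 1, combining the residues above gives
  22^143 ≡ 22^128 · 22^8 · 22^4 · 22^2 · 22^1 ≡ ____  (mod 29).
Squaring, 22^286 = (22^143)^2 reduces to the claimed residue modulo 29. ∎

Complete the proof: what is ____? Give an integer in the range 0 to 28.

Multiply the listed residues: 20 · 7 · 23 · 20 · 22 = 140 → 3220 → 64400 → 1416800.
Reducing modulo 29: 1416800 = 48855·29 + 5, so 22^143 ≡ 5.

5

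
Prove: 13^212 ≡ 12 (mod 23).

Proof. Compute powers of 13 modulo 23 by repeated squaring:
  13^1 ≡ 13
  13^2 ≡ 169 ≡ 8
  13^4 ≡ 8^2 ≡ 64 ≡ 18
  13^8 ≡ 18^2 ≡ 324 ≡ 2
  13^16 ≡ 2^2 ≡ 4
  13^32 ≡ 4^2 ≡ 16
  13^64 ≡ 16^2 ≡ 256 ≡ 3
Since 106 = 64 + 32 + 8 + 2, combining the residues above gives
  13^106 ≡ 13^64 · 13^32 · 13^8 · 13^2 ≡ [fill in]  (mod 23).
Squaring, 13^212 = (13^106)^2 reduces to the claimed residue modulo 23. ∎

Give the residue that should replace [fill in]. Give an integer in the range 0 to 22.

9

Multiply the listed residues: 3 · 16 · 2 · 8 = 48 → 96 → 768.
Reducing modulo 23: 768 = 33·23 + 9, so 13^106 ≡ 9.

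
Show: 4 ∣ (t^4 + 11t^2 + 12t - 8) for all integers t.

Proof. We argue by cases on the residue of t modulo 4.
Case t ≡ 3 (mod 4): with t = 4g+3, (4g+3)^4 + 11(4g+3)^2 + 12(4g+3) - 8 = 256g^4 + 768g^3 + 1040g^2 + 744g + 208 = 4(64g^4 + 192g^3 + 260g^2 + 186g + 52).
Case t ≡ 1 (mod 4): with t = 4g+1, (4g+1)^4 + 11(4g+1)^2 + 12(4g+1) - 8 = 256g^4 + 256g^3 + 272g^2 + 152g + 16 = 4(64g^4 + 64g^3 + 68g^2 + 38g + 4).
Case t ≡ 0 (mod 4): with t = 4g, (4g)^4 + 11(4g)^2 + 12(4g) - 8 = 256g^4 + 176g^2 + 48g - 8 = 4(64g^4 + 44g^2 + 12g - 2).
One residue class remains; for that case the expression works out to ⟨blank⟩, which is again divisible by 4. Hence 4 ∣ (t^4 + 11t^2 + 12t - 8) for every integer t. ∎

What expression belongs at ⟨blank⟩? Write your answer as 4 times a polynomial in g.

The residues treated are {3, 1, 0}, so the missing case is t ≡ 2 (mod 4); write t = 4g+2.
Then (4g+2)^4 + 11(4g+2)^2 + 12(4g+2) - 8 = 256g^4 + 512g^3 + 560g^2 + 352g + 76 = 4(64g^4 + 128g^3 + 140g^2 + 88g + 19).

4(64g^4 + 128g^3 + 140g^2 + 88g + 19)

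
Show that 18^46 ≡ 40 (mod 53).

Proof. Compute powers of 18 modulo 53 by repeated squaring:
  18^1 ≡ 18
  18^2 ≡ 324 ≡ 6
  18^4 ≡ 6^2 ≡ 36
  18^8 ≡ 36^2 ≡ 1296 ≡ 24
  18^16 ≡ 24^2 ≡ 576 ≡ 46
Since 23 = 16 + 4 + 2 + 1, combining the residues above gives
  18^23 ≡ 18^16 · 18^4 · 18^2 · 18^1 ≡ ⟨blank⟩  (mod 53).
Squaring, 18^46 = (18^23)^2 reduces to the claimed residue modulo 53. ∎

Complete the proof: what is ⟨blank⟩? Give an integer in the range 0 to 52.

26

Multiply the listed residues: 46 · 36 · 6 · 18 = 1656 → 9936 → 178848.
Reducing modulo 53: 178848 = 3374·53 + 26, so 18^23 ≡ 26.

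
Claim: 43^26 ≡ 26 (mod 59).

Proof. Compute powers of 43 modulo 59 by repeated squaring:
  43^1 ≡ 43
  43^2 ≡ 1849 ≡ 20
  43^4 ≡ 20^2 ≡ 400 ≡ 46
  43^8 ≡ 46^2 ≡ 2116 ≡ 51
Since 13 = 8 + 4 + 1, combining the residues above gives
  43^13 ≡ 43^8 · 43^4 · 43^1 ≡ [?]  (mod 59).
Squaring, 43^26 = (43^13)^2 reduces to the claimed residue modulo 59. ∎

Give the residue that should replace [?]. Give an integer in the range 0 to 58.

47

Multiply the listed residues: 51 · 46 · 43 = 2346 → 100878.
Reducing modulo 59: 100878 = 1709·59 + 47, so 43^13 ≡ 47.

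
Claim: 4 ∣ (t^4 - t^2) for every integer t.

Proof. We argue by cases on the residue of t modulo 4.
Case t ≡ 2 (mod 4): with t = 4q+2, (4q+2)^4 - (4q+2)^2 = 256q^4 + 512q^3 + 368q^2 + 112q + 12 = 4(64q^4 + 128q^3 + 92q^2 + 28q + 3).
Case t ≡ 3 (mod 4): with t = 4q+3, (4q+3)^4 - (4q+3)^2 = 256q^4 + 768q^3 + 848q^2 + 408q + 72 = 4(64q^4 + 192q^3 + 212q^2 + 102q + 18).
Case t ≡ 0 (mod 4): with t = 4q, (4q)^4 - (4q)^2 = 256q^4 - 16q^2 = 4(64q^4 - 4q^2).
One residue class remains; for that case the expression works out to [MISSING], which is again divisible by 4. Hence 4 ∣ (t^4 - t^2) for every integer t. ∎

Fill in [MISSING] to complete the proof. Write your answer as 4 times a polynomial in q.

4(64q^4 + 64q^3 + 20q^2 + 2q)

Only t ≡ 1 (mod 4) is unaccounted for. Put t = 4q+1:
(4q+1)^4 - (4q+1)^2 expands to 256q^4 + 256q^3 + 80q^2 + 8q,
and factoring out 4 leaves 4(64q^4 + 64q^3 + 20q^2 + 2q).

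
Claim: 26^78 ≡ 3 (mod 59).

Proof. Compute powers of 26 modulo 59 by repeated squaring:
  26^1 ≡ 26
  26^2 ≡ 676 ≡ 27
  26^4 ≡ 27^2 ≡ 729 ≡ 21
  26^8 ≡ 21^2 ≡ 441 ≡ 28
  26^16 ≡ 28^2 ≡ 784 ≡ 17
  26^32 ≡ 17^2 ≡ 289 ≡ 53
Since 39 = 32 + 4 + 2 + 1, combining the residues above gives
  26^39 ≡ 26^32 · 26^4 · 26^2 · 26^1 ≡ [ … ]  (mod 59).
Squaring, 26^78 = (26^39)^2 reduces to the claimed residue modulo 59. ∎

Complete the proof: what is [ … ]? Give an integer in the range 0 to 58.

26^32 · 26^4 · 26^2 · 26^1 ≡ 53 · 21 · 27 · 26 = 781326.
781326 mod 59 = 48, so 26^39 ≡ 48 (mod 59).

48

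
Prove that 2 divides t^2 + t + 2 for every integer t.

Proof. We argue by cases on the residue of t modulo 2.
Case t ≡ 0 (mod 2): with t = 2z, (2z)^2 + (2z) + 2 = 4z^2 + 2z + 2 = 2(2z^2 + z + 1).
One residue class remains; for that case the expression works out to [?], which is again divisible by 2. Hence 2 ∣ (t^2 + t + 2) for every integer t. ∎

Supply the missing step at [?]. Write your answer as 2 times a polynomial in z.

Only t ≡ 1 (mod 2) is unaccounted for. Put t = 2z+1:
(2z+1)^2 + (2z+1) + 2 expands to 4z^2 + 6z + 4,
and factoring out 2 leaves 2(2z^2 + 3z + 2).

2(2z^2 + 3z + 2)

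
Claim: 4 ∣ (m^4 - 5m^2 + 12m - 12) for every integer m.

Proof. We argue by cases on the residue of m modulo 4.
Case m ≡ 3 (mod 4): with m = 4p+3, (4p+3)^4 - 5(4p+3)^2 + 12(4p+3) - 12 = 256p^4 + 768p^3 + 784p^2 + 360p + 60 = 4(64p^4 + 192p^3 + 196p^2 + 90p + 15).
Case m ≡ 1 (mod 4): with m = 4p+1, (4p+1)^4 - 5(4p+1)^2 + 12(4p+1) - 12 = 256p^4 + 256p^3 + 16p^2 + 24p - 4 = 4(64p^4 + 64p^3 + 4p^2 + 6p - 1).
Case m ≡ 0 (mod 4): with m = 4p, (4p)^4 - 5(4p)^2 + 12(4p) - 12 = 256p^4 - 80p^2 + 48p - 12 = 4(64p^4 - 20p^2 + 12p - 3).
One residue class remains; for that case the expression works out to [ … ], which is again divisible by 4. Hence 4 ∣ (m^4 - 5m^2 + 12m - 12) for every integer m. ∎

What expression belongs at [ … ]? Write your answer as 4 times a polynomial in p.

4(64p^4 + 128p^3 + 76p^2 + 24p + 2)

The residues treated are {3, 1, 0}, so the missing case is m ≡ 2 (mod 4); write m = 4p+2.
Then (4p+2)^4 - 5(4p+2)^2 + 12(4p+2) - 12 = 256p^4 + 512p^3 + 304p^2 + 96p + 8 = 4(64p^4 + 128p^3 + 76p^2 + 24p + 2).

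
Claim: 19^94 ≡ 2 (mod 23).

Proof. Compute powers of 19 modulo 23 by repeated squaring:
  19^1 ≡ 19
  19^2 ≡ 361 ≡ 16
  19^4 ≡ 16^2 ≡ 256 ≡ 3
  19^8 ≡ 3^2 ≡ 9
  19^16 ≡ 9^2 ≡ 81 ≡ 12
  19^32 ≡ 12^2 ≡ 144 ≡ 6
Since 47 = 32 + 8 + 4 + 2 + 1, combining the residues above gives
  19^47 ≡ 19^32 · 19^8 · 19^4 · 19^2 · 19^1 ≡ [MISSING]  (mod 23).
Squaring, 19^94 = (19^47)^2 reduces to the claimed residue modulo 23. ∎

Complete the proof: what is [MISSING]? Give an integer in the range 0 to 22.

Multiply the listed residues: 6 · 9 · 3 · 16 · 19 = 54 → 162 → 2592 → 49248.
Reducing modulo 23: 49248 = 2141·23 + 5, so 19^47 ≡ 5.

5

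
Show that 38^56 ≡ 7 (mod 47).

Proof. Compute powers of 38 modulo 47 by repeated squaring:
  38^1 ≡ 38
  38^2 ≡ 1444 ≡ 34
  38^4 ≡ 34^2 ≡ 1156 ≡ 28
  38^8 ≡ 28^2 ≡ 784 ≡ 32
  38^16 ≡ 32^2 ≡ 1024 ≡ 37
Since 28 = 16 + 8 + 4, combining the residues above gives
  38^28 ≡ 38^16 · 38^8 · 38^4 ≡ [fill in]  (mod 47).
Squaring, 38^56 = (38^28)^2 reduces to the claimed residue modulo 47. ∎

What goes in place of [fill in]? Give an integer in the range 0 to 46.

Multiply the listed residues: 37 · 32 · 28 = 1184 → 33152.
Reducing modulo 47: 33152 = 705·47 + 17, so 38^28 ≡ 17.

17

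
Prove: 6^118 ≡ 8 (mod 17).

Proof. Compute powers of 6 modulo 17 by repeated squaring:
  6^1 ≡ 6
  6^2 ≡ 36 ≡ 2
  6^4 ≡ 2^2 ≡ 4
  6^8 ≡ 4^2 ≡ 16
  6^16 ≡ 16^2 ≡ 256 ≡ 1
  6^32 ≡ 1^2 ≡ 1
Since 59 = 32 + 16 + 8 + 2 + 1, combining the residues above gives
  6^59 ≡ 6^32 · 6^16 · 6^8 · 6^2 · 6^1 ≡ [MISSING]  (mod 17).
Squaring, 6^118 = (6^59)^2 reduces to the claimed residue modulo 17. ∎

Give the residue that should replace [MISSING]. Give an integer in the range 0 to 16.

6^32 · 6^16 · 6^8 · 6^2 · 6^1 ≡ 1 · 1 · 16 · 2 · 6 = 192.
192 mod 17 = 5, so 6^59 ≡ 5 (mod 17).

5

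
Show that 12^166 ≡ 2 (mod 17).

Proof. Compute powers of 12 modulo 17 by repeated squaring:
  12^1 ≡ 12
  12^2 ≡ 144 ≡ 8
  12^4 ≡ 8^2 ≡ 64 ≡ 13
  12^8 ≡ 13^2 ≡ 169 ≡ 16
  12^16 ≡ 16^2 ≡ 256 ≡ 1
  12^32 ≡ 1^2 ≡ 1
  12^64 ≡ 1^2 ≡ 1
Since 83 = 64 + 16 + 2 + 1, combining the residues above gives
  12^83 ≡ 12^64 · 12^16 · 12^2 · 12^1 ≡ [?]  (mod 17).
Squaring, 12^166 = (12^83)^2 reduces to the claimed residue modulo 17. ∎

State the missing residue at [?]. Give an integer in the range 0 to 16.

Multiply the listed residues: 1 · 1 · 8 · 12 = 1 → 8 → 96.
Reducing modulo 17: 96 = 5·17 + 11, so 12^83 ≡ 11.

11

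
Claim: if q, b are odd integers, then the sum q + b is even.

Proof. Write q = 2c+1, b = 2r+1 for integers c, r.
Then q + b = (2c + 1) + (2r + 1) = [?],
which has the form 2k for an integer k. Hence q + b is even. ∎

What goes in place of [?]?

(2c + 1) + (2r + 1) = 2c + 2r + 2
= 2(c + r + 1).
Since c + r + 1 is an integer, the sum is of the form 2k for an integer k.

2(c + r + 1)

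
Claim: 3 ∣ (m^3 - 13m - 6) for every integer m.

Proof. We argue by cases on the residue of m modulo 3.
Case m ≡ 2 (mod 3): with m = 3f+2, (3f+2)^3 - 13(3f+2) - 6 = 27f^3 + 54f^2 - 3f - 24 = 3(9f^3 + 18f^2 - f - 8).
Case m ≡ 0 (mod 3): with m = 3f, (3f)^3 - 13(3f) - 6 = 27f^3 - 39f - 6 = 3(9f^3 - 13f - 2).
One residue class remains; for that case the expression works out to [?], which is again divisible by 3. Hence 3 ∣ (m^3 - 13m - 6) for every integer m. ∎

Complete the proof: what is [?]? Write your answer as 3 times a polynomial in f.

The residues treated are {2, 0}, so the missing case is m ≡ 1 (mod 3); write m = 3f+1.
Then (3f+1)^3 - 13(3f+1) - 6 = 27f^3 + 27f^2 - 30f - 18 = 3(9f^3 + 9f^2 - 10f - 6).

3(9f^3 + 9f^2 - 10f - 6)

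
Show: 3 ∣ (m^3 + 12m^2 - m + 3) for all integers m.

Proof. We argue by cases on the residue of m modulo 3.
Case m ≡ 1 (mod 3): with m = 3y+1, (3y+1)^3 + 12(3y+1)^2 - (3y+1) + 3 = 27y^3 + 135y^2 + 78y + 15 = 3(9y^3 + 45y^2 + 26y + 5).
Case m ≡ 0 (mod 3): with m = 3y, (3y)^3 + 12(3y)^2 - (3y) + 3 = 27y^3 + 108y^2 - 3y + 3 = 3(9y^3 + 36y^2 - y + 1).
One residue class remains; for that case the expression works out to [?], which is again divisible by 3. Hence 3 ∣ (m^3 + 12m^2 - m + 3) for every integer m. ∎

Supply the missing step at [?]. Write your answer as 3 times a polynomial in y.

The residues treated are {1, 0}, so the missing case is m ≡ 2 (mod 3); write m = 3y+2.
Then (3y+2)^3 + 12(3y+2)^2 - (3y+2) + 3 = 27y^3 + 162y^2 + 177y + 57 = 3(9y^3 + 54y^2 + 59y + 19).

3(9y^3 + 54y^2 + 59y + 19)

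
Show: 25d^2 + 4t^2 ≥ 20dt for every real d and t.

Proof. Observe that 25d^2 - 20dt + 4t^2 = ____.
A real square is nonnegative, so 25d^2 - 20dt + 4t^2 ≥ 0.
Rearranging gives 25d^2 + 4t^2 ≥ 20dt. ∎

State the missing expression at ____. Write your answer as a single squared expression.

The leading and trailing coefficients are 5^2 and 2^2, and 20 = 2·5·2, so the trinomial is (5d - 2t)^2.
Hence 25d^2 - 20dt + 4t^2 ≥ 0.

(5d - 2t)^2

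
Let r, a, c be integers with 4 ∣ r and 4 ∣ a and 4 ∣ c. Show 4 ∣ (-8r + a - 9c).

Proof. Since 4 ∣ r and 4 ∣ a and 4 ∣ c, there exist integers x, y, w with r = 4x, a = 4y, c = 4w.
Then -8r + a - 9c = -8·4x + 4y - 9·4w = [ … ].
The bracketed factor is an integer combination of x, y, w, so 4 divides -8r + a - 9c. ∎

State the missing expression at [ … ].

4(-9w - 8x + y)

Pull the common 4 out of every term: -8·4x + 4y - 9·4w = 4(-9w - 8x + y).
-9w - 8x + y is an integer, which exhibits the divisibility.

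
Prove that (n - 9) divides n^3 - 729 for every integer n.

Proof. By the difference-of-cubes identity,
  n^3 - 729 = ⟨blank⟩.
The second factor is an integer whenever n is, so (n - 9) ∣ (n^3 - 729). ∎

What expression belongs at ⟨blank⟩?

(n - 9)(n^2 + 9n + 81)

a^3 - b^3 = (a - b)(a^2 + ab + b^2). With a = n, b = 9:
n^3 - 729 = (n - 9)(n^2 + 9n + 81).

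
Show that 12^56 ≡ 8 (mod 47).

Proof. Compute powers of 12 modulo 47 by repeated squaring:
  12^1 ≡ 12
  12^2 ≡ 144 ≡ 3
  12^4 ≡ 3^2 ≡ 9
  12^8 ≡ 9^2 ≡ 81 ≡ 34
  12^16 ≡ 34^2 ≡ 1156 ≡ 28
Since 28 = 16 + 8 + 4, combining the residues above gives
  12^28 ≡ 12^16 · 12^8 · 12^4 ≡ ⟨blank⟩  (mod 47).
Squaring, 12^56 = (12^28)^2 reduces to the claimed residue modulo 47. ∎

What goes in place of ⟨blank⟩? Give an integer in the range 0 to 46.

14

12^16 · 12^8 · 12^4 ≡ 28 · 34 · 9 = 8568.
8568 mod 47 = 14, so 12^28 ≡ 14 (mod 47).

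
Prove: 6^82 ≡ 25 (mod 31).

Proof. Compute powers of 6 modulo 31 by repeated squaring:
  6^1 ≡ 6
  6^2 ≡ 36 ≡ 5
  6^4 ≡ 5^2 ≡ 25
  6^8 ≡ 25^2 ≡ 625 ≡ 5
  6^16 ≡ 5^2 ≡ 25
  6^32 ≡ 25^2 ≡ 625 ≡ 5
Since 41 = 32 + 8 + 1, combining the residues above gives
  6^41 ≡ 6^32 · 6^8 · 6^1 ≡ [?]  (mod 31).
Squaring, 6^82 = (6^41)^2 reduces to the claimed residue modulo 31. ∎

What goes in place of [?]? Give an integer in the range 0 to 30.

6^32 · 6^8 · 6^1 ≡ 5 · 5 · 6 = 150.
150 mod 31 = 26, so 6^41 ≡ 26 (mod 31).

26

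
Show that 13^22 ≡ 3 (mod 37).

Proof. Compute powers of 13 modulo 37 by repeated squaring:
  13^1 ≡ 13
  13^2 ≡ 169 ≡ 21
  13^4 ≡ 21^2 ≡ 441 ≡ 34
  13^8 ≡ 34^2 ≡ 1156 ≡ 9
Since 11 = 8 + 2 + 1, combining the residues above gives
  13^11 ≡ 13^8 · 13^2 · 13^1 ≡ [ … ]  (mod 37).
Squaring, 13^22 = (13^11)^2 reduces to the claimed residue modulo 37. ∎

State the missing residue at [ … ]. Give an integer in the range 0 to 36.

13^8 · 13^2 · 13^1 ≡ 9 · 21 · 13 = 2457.
2457 mod 37 = 15, so 13^11 ≡ 15 (mod 37).

15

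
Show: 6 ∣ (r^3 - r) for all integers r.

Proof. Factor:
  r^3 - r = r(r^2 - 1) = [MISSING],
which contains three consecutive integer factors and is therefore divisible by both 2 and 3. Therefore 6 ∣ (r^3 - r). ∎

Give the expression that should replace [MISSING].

r(r^2 - 1) = r(r - 1)(r + 1) = (r - 1)r(r + 1).
These three factors are consecutive integers, so their product is divisible by 6.

(r - 1)r(r + 1)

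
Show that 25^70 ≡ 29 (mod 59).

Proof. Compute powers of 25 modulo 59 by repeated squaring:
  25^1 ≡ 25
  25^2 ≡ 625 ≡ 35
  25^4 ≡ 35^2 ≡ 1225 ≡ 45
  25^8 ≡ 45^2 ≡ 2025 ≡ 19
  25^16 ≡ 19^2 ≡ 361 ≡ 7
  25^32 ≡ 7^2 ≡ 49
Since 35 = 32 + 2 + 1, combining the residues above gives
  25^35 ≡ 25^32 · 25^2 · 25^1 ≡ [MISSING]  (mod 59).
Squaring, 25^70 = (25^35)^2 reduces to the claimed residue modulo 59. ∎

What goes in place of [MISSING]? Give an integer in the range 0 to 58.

41

25^32 · 25^2 · 25^1 ≡ 49 · 35 · 25 = 42875.
42875 mod 59 = 41, so 25^35 ≡ 41 (mod 59).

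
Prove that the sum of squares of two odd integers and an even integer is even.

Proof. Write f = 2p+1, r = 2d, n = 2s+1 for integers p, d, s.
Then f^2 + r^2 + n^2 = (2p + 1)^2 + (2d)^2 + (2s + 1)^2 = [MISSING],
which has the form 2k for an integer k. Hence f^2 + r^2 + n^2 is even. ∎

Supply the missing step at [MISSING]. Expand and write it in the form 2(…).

Expanding: (2p + 1)^2 + (2d)^2 + (2s + 1)^2 = 4d^2 + 4p^2 + 4p + 4s^2 + 4s + 2.
Every term is even; pulling out the factor of 2 gives 2(2d^2 + 2p^2 + 2p + 2s^2 + 2s + 1).

2(2d^2 + 2p^2 + 2p + 2s^2 + 2s + 1)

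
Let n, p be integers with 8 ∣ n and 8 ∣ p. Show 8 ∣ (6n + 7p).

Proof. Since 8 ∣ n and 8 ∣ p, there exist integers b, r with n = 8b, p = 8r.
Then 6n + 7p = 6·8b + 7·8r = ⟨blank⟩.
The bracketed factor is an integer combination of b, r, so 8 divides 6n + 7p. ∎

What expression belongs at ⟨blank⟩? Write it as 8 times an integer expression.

Each term has a factor of 8: 6·8b + 7·8r = 8·(6b + 7r).
Since 6b + 7r is an integer, 8 ∣ (6n + 7p).

8(6b + 7r)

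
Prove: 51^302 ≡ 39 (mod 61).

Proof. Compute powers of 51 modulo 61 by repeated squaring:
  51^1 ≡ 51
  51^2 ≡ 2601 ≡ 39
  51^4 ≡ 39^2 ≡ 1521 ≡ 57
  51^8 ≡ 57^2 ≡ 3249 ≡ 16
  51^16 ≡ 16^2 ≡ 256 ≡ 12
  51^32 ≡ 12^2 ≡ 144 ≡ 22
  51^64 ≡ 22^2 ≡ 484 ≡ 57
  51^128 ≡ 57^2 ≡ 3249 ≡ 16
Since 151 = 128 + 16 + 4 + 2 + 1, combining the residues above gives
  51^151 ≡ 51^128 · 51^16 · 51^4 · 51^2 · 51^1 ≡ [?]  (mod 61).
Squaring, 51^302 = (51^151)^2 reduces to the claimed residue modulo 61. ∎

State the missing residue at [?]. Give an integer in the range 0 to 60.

Multiply the listed residues: 16 · 12 · 57 · 39 · 51 = 192 → 10944 → 426816 → 21767616.
Reducing modulo 61: 21767616 = 356846·61 + 10, so 51^151 ≡ 10.

10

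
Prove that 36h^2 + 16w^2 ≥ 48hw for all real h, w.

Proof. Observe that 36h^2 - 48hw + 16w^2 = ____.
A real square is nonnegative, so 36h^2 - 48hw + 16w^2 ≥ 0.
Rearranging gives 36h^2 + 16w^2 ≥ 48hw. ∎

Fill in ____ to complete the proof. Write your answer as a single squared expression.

(6h - 4w)^2

The leading and trailing coefficients are 6^2 and 4^2, and 48 = 2·6·4, so the trinomial is (6h - 4w)^2.
Hence 36h^2 - 48hw + 16w^2 ≥ 0.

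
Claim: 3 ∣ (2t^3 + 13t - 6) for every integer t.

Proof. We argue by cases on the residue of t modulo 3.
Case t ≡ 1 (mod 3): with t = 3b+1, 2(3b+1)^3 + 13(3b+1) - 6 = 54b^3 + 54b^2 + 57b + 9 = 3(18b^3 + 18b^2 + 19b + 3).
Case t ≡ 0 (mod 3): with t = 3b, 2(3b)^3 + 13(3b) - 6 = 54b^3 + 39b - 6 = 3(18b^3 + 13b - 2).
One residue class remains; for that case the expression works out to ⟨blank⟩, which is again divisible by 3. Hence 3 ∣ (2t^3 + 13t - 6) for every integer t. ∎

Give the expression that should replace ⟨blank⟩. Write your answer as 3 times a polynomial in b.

3(18b^3 + 36b^2 + 37b + 12)

Only t ≡ 2 (mod 3) is unaccounted for. Put t = 3b+2:
2(3b+2)^3 + 13(3b+2) - 6 expands to 54b^3 + 108b^2 + 111b + 36,
and factoring out 3 leaves 3(18b^3 + 36b^2 + 37b + 12).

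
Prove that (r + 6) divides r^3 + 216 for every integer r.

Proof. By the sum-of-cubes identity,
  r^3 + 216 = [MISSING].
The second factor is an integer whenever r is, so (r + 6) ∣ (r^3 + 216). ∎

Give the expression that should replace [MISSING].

(r + 6)(r^2 - 6r + 36)

a^3 + b^3 = (a + b)(a^2 - ab + b^2). With a = r, b = 6:
r^3 + 216 = (r + 6)(r^2 - 6r + 36).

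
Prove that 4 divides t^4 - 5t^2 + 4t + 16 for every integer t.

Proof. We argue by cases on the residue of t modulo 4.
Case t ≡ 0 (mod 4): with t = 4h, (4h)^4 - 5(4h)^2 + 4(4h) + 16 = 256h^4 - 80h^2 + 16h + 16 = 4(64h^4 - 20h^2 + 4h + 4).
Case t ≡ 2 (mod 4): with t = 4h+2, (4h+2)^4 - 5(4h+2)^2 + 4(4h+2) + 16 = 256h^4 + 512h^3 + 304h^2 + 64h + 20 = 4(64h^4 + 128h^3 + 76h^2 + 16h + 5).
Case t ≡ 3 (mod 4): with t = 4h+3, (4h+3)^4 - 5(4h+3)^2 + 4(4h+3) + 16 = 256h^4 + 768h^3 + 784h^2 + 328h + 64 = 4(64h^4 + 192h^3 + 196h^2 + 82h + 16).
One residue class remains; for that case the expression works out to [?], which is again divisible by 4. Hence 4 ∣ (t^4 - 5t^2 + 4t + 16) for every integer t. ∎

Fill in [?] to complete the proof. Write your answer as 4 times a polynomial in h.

Only t ≡ 1 (mod 4) is unaccounted for. Put t = 4h+1:
(4h+1)^4 - 5(4h+1)^2 + 4(4h+1) + 16 expands to 256h^4 + 256h^3 + 16h^2 - 8h + 16,
and factoring out 4 leaves 4(64h^4 + 64h^3 + 4h^2 - 2h + 4).

4(64h^4 + 64h^3 + 4h^2 - 2h + 4)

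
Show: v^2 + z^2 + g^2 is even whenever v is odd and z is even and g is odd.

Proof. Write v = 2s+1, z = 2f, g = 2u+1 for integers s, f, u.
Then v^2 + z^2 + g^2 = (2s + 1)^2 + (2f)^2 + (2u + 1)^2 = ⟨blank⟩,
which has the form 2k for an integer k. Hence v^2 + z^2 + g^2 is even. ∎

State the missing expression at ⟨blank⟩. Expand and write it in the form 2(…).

(2s + 1)^2 + (2f)^2 + (2u + 1)^2 = 4f^2 + 4s^2 + 4s + 4u^2 + 4u + 2
= 2(2f^2 + 2s^2 + 2s + 2u^2 + 2u + 1).
Since 2f^2 + 2s^2 + 2s + 2u^2 + 2u + 1 is an integer, the sum of squares is of the form 2k for an integer k.

2(2f^2 + 2s^2 + 2s + 2u^2 + 2u + 1)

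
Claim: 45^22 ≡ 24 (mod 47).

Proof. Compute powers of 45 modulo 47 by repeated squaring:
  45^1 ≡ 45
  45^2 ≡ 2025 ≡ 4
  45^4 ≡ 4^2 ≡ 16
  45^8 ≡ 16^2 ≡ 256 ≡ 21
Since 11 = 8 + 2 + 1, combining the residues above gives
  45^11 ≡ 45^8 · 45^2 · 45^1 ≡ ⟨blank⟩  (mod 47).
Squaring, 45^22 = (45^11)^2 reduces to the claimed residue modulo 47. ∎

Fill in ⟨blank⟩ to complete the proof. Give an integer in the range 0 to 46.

45^8 · 45^2 · 45^1 ≡ 21 · 4 · 45 = 3780.
3780 mod 47 = 20, so 45^11 ≡ 20 (mod 47).

20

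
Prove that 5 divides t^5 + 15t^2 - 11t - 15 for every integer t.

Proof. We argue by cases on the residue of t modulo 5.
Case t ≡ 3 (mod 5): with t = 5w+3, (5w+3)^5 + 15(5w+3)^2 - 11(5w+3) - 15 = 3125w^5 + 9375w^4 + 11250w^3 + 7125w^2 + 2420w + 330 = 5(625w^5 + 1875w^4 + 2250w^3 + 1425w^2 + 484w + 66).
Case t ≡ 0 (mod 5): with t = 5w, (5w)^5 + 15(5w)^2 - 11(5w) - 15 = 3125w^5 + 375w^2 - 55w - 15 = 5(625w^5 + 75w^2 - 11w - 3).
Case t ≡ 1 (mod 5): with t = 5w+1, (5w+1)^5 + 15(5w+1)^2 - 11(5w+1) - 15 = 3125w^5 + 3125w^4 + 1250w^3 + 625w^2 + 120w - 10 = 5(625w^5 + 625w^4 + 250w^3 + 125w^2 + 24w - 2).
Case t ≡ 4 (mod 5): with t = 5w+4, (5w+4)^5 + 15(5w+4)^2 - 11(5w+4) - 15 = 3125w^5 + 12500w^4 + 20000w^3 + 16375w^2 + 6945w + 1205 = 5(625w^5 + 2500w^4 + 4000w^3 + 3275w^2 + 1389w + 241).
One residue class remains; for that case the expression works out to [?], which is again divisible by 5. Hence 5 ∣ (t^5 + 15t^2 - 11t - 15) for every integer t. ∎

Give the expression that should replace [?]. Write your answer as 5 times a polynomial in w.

The residues treated are {3, 0, 1, 4}, so the missing case is t ≡ 2 (mod 5); write t = 5w+2.
Then (5w+2)^5 + 15(5w+2)^2 - 11(5w+2) - 15 = 3125w^5 + 6250w^4 + 5000w^3 + 2375w^2 + 645w + 55 = 5(625w^5 + 1250w^4 + 1000w^3 + 475w^2 + 129w + 11).

5(625w^5 + 1250w^4 + 1000w^3 + 475w^2 + 129w + 11)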